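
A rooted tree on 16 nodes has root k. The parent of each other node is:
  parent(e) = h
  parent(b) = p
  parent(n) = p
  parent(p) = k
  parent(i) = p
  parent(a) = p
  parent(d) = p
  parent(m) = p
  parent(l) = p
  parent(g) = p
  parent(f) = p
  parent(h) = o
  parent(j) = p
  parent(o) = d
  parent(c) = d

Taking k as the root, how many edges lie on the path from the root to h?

Path from k to h: k – p – d – o – h, which has 4 edges.

4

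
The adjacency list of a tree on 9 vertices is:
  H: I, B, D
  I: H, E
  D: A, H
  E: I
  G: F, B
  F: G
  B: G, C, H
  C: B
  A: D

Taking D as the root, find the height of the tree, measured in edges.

A deepest node is F, reached by D–H–B–G–F.
That path has 4 edges, so the height is 4.

4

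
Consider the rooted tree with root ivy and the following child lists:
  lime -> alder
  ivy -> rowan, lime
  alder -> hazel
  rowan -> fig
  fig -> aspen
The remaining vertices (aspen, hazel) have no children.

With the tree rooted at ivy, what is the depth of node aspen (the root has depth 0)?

3

Climbing from aspen to the root: aspen – fig – rowan – ivy. That's 3 steps.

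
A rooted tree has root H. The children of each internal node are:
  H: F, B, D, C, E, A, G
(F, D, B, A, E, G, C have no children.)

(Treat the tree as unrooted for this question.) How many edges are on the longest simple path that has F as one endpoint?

A farthest node from F is E (A, G, C, B, D also at distance 2).
The path F – H – E has 2 edges.

2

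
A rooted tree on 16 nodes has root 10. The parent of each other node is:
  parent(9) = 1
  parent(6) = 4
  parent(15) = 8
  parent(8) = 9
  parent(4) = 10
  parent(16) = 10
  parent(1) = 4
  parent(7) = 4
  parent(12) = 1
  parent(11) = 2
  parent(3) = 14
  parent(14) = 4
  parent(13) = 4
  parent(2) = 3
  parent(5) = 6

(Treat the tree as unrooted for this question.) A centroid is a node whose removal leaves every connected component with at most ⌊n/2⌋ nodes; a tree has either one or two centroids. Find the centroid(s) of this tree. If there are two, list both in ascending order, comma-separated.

4

Removing 4 splits the tree into components of sizes 5, 4, 2, 2, 1, 1; the largest is 5 ≤ ⌊16/2⌋ = 8.
No neighbour of 4 does as well, so 4 is the unique centroid.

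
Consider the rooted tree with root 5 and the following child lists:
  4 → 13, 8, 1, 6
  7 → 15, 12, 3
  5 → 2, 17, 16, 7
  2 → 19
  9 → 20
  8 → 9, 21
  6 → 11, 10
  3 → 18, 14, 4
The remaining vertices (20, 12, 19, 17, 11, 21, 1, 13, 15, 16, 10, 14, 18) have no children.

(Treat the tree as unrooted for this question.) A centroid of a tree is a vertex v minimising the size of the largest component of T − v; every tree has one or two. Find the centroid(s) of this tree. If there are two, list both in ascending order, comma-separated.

3

Delete 3: the remaining components have sizes 10, 8, 1, 1. Max 10 ≤ 10, so 3 is a centroid.
Every other node leaves some component of size > 10, so the centroid is unique.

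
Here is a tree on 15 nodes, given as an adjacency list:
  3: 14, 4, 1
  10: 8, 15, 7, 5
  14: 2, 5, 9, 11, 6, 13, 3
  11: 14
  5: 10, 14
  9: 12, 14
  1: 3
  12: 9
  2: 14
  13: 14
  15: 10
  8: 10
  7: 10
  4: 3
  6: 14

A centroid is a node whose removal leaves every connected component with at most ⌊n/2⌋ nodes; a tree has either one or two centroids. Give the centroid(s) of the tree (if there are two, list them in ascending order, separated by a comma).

14

Removing 14 splits the tree into components of sizes 5, 3, 2, 1, 1, 1, 1; the largest is 5 ≤ ⌊15/2⌋ = 7.
Every other node leaves some component of size > 7, so the centroid is unique.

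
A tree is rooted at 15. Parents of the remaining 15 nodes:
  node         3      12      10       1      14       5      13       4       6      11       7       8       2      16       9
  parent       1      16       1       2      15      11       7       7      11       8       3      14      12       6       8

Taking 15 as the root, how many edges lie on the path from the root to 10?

9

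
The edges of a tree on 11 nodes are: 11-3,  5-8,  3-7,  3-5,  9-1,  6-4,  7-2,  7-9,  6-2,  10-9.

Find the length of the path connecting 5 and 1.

5–3–7–9–1: 4 edges.

4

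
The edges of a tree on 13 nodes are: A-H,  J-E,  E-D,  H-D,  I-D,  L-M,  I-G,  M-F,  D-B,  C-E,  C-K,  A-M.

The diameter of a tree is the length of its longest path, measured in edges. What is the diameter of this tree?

7

Starting from L, a farthest node is K at distance 7.
One longest path: L - M - A - H - D - E - C - K.
So the diameter is 7.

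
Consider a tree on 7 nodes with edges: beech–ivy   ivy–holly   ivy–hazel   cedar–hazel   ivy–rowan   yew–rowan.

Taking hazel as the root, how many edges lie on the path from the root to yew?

Climbing from yew to the root: yew → rowan → ivy → hazel. That's 3 steps.

3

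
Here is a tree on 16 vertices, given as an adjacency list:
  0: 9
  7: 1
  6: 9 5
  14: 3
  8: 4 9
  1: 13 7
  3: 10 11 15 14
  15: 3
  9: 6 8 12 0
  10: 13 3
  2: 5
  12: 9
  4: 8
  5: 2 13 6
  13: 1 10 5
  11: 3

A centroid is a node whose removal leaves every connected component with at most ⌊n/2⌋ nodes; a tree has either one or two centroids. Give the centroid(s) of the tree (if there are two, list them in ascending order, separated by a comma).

5, 13

Removing 13 splits the tree into components of sizes 8, 5, 2; the largest is 8 ≤ ⌊16/2⌋ = 8.
5 is adjacent to 13 and is also a centroid (the largest component after removing it is likewise 8).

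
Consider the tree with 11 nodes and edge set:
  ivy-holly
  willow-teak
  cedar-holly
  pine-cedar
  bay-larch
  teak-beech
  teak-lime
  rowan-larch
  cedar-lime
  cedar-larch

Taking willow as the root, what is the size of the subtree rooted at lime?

8

Descendants of lime (including itself): lime, cedar, pine, holly, larch, ivy, rowan, bay. That's 8.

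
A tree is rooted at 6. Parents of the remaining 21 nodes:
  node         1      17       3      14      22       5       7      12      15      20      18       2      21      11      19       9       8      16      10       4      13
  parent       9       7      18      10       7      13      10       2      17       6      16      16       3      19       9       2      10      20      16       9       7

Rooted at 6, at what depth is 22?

5

6–20–16–10–7–22 — 5 edges.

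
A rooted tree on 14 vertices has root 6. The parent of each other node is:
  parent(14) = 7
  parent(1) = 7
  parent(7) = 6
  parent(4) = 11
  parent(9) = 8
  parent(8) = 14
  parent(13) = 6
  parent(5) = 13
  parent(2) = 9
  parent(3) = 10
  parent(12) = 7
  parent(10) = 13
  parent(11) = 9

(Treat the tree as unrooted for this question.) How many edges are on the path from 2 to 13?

6

The path is 2–9–8–14–7–6–13, which has 6 edges.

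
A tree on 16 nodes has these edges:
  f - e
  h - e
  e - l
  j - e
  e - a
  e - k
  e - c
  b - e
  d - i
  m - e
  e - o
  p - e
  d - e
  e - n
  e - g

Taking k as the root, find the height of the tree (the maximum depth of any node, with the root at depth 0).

A deepest node is i, reached by k–e–d–i.
That path has 3 edges, so the height is 3.

3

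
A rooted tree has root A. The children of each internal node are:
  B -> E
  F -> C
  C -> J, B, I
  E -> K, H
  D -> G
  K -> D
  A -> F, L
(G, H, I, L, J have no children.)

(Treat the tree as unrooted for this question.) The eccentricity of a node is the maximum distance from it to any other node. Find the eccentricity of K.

A farthest node from K is L.
The path K-E-B-C-F-A-L has 6 edges.

6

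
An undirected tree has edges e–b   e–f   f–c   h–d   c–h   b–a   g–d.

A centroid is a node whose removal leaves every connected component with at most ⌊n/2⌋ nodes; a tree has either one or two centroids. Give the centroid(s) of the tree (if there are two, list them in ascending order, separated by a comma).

c, f

If f is removed the pieces have sizes 4, 3, all ≤ ⌊8/2⌋ = 4.
c is adjacent to f and is also a centroid (the largest component after removing it is likewise 4).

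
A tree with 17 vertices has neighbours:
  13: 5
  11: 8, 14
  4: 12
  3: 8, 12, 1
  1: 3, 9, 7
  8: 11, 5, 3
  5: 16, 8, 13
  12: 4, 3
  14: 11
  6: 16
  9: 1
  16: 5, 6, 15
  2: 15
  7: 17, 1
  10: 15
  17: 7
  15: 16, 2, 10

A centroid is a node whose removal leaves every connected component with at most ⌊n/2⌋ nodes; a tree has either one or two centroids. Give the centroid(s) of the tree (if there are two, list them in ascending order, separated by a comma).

If 8 is removed the pieces have sizes 7, 7, 2, all ≤ ⌊17/2⌋ = 8.
Every other node leaves some component of size > 8, so the centroid is unique.

8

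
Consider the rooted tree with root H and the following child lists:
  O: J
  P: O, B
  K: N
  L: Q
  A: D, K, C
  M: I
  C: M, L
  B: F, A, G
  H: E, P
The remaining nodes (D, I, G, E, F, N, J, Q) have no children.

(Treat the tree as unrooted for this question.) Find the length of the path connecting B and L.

3

B – A – C – L: 3 edges.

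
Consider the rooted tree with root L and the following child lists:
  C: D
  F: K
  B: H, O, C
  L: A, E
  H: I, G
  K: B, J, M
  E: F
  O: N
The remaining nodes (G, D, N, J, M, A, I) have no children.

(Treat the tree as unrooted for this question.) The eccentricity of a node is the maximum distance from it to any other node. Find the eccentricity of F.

Distances from F peak at 4, attained at N (G, I, D also at distance 4).
F–K–B–O–N

4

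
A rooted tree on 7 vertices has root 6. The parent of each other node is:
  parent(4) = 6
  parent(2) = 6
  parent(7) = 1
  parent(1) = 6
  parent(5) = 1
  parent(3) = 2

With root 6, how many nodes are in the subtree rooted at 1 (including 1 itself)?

1's subtree: {1, 7, 5}, size 3.

3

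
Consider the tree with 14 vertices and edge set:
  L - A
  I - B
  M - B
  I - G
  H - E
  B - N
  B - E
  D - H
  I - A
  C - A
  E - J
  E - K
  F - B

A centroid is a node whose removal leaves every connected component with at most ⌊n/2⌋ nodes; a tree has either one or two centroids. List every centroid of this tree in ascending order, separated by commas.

Delete B: the remaining components have sizes 5, 5, 1, 1, 1. Max 5 ≤ 7, so B is a centroid.
Every other node leaves some component of size > 7, so the centroid is unique.

B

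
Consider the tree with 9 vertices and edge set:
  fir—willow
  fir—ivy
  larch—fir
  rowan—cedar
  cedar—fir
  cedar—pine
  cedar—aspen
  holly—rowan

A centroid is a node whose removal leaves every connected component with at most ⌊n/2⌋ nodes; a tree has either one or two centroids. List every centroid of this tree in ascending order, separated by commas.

Removing cedar splits the tree into components of sizes 4, 2, 1, 1; the largest is 4 ≤ ⌊9/2⌋ = 4.
Every other node leaves some component of size > 4, so the centroid is unique.

cedar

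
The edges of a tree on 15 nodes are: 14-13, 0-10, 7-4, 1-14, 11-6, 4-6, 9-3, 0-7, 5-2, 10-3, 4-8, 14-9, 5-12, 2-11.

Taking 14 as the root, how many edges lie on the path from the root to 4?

6

Climbing from 4 to the root: 4 – 7 – 0 – 10 – 3 – 9 – 14. That's 6 steps.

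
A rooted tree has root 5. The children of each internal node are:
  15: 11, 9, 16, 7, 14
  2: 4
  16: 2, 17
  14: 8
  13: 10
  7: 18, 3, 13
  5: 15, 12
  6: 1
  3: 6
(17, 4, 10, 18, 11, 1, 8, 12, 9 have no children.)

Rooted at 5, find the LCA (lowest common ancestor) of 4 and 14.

15

4's ancestor chain is 4, 2, 16, 15, 5 and 14's is 14, 15, 5; they first meet at 15.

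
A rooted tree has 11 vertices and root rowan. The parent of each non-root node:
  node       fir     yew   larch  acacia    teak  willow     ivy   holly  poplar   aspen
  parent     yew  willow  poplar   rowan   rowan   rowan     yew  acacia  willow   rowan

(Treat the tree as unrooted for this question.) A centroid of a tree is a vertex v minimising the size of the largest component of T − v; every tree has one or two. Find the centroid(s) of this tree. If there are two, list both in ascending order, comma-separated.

willow

If willow is removed the pieces have sizes 5, 3, 2, all ≤ ⌊11/2⌋ = 5.
Every other node leaves some component of size > 5, so the centroid is unique.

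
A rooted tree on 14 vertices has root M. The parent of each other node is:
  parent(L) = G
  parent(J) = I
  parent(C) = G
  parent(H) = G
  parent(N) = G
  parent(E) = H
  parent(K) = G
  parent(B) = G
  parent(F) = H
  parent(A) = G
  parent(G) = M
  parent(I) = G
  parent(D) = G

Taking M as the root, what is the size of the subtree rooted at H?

H's subtree: {H, E, F}, size 3.

3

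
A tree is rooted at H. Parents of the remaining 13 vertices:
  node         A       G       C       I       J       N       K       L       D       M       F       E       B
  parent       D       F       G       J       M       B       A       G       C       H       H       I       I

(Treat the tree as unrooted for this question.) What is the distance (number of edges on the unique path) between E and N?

3

The path is E – I – B – N, which has 3 edges.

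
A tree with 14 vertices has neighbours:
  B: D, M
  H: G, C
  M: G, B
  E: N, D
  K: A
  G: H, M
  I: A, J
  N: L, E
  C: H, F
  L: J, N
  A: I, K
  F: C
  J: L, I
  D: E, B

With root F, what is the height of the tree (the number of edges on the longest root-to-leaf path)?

The longest root-to-leaf path is F–C–H–G–M–B–D–E–N–L–J–I–A–K (13 edges).

13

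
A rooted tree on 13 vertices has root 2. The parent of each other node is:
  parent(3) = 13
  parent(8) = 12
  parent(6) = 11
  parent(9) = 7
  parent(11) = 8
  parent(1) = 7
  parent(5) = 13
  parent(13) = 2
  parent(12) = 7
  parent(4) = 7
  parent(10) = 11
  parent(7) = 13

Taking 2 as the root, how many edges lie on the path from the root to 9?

3

Climbing from 9 to the root: 9 → 7 → 13 → 2. That's 3 steps.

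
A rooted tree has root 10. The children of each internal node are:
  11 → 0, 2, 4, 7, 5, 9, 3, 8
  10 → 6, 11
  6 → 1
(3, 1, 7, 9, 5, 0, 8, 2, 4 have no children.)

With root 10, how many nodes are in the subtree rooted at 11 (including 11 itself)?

11's subtree: {11, 2, 3, 8, 9, 4, 7, 0, 5}, size 9.

9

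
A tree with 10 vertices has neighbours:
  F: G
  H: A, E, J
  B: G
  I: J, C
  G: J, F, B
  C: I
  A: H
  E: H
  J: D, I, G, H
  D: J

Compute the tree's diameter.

A longest path is C - I - J - H - A, with 4 edges.

4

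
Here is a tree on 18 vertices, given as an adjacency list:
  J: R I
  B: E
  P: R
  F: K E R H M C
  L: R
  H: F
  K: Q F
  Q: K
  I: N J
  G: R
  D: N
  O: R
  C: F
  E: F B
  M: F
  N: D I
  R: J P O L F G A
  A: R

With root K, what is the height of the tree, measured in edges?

6

The longest root-to-leaf path is K → F → R → J → I → N → D (6 edges).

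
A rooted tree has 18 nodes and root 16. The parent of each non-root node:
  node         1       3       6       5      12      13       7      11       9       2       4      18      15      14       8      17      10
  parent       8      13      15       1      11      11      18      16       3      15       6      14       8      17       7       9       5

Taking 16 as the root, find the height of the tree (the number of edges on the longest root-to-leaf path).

12

The longest root-to-leaf path is 16 → 11 → 13 → 3 → 9 → 17 → 14 → 18 → 7 → 8 → 15 → 6 → 4 (12 edges).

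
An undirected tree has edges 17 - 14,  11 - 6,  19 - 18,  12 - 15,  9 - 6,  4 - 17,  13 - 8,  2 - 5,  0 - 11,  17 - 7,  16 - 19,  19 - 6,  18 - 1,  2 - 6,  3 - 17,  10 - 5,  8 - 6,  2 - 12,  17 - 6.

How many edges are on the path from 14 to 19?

3

14–17–6–19: 3 edges.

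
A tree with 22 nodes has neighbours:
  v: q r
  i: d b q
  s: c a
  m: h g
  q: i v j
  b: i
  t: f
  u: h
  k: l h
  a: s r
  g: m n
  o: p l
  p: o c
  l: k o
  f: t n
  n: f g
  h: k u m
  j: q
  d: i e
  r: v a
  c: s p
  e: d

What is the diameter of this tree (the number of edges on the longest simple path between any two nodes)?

18

BFS from t reaches e last, at distance 18; BFS from e confirms no node is farther.
Path: t - f - n - g - m - h - k - l - o - p - c - s - a - r - v - q - i - d - e.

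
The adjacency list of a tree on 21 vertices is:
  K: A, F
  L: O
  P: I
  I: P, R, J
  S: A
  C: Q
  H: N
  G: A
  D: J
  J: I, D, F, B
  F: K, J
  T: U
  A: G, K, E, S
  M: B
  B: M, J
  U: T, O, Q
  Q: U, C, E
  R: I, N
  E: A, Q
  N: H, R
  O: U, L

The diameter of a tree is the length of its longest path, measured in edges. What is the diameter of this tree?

A longest path is H-N-R-I-J-F-K-A-E-Q-U-O-L, with 12 edges.

12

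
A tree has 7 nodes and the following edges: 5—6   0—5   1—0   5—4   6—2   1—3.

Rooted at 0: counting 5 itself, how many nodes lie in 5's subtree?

5's subtree: {5, 6, 4, 2}, size 4.

4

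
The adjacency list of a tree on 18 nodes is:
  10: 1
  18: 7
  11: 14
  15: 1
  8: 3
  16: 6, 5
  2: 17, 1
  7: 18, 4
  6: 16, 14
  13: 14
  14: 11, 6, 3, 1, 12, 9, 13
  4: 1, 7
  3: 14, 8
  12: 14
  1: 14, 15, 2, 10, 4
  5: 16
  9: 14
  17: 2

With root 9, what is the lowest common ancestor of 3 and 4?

14

Path 3→root: 3 14 9; path 4→root: 4 1 14 9.
First common node: 14.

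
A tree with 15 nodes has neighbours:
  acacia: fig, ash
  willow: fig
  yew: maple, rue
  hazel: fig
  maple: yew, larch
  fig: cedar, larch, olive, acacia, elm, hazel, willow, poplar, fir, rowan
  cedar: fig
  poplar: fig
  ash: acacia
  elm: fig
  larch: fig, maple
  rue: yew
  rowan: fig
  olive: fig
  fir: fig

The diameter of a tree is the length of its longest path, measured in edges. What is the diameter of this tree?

6

A longest path is rue–yew–maple–larch–fig–acacia–ash, with 6 edges.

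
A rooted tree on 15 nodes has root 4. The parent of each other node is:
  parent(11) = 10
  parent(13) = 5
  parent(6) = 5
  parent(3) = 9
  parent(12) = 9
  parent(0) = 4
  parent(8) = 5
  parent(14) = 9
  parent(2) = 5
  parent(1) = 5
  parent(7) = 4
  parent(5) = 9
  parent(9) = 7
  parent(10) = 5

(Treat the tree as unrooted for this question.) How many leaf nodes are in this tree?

10

Degree-1 nodes: 0, 1, 2, 3, 6, 8, 11, 12, 13, 14 — 10 of them.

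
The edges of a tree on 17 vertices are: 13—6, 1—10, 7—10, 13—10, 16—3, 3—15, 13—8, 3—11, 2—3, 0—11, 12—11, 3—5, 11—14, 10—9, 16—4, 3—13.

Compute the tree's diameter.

5

BFS from 0 reaches 1 last, at distance 5; BFS from 1 confirms no node is farther.
Path: 0-11-3-13-10-1.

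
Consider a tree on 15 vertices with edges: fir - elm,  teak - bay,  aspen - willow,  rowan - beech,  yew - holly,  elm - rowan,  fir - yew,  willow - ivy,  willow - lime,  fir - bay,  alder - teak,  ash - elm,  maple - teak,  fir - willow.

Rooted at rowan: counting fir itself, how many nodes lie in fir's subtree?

11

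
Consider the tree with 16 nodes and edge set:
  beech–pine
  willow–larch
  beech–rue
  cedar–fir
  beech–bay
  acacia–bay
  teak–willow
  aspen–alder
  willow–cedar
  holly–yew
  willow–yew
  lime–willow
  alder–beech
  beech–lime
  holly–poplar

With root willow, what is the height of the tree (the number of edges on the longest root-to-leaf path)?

aspen sits deepest: willow – lime – beech – alder – aspen — 4 edges from the root.

4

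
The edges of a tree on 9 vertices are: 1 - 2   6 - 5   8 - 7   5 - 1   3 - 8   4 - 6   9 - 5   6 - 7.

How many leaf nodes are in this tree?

4

The leaves are 2, 3, 4, 9.
That is 4 leaves.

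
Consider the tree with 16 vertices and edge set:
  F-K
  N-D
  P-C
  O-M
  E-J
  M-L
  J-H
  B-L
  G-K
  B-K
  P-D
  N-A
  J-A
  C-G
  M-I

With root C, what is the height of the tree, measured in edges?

6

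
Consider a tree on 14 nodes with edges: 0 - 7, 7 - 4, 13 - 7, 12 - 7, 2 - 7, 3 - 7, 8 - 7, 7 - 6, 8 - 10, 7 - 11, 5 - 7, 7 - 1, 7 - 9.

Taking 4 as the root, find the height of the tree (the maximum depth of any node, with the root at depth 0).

A deepest node is 10, reached by 4 – 7 – 8 – 10.
That path has 3 edges, so the height is 3.

3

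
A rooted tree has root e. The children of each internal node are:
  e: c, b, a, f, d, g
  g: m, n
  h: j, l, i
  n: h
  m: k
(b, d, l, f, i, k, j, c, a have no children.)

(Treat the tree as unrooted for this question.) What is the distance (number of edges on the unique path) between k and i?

5

The path is k–m–g–n–h–i, which has 5 edges.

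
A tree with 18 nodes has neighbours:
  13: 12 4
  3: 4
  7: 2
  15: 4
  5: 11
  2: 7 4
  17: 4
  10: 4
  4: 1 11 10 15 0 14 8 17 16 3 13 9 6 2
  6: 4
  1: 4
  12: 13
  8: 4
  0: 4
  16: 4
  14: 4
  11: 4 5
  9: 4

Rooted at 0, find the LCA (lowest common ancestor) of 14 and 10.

4

Ancestors of 14 (toward the root): 14, 4, 0.
Ancestors of 10: 10, 4, 0.
The deepest node appearing in both lists is 4.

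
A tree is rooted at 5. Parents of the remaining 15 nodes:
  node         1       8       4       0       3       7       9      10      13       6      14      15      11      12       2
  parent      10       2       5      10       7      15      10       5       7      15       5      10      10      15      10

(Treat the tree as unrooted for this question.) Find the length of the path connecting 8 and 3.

The path is 8 – 2 – 10 – 15 – 7 – 3, which has 5 edges.

5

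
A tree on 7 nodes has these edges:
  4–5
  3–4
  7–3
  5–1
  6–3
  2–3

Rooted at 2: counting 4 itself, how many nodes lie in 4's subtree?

3

The subtree rooted at 4 contains: 4, 5, 1 — 3 nodes.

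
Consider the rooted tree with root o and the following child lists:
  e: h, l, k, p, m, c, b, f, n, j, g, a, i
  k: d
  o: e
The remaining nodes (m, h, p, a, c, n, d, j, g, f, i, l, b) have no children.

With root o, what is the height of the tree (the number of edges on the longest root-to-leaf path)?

The longest root-to-leaf path is o – e – k – d (3 edges).

3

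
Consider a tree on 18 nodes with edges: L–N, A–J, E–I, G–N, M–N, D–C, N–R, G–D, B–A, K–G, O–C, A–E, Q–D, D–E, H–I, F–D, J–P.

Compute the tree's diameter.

7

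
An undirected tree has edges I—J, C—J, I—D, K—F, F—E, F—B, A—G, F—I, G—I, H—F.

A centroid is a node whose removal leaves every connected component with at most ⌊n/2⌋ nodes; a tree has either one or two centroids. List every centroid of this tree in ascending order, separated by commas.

Removing I splits the tree into components of sizes 5, 2, 2, 1; the largest is 5 ≤ ⌊11/2⌋ = 5.
No neighbour of I does as well, so I is the unique centroid.

I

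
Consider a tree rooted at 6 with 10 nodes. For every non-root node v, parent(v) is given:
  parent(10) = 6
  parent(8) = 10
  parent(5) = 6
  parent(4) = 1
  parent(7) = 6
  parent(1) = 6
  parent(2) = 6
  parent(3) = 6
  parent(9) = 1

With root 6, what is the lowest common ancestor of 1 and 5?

6

Path 1→root: 1 6; path 5→root: 5 6.
First common node: 6.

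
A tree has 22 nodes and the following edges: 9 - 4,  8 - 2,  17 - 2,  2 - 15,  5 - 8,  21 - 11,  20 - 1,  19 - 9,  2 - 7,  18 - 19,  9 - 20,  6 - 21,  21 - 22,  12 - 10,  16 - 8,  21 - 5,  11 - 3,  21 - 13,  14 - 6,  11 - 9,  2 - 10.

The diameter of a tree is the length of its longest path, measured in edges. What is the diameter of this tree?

9

BFS from 18 reaches 12 last, at distance 9; BFS from 12 confirms no node is farther.
Path: 18 - 19 - 9 - 11 - 21 - 5 - 8 - 2 - 10 - 12.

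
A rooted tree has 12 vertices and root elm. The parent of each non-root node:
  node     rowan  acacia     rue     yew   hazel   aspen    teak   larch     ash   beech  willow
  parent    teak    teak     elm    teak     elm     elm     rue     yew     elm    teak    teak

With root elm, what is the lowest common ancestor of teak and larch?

Path teak→root: teak rue elm; path larch→root: larch yew teak rue elm.
First common node: teak.

teak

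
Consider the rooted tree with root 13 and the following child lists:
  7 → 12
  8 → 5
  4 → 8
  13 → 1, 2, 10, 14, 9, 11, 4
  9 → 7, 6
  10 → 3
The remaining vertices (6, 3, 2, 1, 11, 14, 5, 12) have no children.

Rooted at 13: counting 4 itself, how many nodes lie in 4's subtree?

3

The subtree rooted at 4 contains: 4, 8, 5 — 3 nodes.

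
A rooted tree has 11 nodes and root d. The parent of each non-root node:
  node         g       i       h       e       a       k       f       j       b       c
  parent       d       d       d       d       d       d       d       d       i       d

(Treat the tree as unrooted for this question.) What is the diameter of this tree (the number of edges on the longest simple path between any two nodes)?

BFS from b reaches f last, at distance 3; BFS from f confirms no node is farther.
Path: b-i-d-f.

3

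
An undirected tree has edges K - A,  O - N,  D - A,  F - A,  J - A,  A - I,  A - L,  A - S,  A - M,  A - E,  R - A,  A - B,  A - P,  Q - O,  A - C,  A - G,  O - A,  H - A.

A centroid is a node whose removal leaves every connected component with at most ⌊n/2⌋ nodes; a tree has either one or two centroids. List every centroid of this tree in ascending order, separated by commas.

A

Delete A: the remaining components have sizes 3, 1, 1, 1, 1, 1, 1, 1, 1, 1, 1, 1, 1, 1, 1, 1. Max 3 ≤ 9, so A is a centroid.
Every other node leaves some component of size > 9, so the centroid is unique.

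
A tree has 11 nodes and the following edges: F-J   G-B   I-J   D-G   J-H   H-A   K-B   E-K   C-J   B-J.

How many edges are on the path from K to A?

4

Walking from K: K–B–J–H–A. Length 4.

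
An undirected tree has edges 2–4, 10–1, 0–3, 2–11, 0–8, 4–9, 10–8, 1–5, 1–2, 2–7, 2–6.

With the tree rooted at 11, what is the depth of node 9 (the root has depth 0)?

Path from 11 to 9: 11–2–4–9, which has 3 edges.

3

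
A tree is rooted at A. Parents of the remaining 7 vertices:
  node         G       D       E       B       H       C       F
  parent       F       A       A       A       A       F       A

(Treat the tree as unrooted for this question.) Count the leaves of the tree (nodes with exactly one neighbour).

6

Exactly 6 nodes have a single neighbour: B, C, D, E, G, H.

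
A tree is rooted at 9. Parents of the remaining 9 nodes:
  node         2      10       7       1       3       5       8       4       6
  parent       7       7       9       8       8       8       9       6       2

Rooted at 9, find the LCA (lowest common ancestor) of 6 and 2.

Ancestors of 6 (toward the root): 6, 2, 7, 9.
Ancestors of 2: 2, 7, 9.
The deepest node appearing in both lists is 2.

2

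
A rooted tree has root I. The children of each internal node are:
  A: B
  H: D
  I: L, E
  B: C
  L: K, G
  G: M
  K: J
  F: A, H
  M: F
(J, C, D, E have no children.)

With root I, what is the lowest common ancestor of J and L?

L

Ancestors of J (toward the root): J, K, L, I.
Ancestors of L: L, I.
The deepest node appearing in both lists is L.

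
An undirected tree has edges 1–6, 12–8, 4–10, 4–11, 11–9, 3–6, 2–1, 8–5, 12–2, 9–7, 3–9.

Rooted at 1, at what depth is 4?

Path from 1 to 4: 1 → 6 → 3 → 9 → 11 → 4, which has 5 edges.

5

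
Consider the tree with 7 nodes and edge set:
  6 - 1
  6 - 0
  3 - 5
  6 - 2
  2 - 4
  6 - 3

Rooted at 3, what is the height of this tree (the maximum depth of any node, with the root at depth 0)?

4 sits deepest: 3 – 6 – 2 – 4 — 3 edges from the root.

3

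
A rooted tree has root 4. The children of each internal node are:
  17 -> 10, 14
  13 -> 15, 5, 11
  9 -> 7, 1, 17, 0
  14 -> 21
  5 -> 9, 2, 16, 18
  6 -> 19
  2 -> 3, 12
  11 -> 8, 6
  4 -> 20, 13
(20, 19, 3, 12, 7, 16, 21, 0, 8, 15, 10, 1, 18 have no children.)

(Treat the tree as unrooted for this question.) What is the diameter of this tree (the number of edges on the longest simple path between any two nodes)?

BFS from 19 reaches 21 last, at distance 8; BFS from 21 confirms no node is farther.
Path: 19–6–11–13–5–9–17–14–21.

8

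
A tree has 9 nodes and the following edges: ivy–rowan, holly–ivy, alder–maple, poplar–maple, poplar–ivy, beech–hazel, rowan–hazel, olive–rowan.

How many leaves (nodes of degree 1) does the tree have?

Exactly 4 nodes have a single neighbour: alder, beech, holly, olive.

4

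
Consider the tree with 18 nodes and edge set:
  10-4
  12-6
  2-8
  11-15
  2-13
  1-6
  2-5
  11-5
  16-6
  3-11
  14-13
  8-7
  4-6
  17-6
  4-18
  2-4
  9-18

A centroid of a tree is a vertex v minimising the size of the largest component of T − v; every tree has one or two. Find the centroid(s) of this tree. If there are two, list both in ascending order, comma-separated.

2, 4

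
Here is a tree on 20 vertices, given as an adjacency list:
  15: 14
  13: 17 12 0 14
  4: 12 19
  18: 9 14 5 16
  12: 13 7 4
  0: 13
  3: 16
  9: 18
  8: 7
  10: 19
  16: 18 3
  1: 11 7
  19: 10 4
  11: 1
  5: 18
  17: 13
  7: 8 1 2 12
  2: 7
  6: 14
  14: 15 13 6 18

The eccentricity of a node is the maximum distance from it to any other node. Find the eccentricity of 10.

The node farthest from 10 is 3, via 10 – 19 – 4 – 12 – 13 – 14 – 18 – 16 – 3 — 8 edges.

8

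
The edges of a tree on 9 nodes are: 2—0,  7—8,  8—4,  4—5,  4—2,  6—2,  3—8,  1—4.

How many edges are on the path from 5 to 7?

3

The path is 5–4–8–7, which has 3 edges.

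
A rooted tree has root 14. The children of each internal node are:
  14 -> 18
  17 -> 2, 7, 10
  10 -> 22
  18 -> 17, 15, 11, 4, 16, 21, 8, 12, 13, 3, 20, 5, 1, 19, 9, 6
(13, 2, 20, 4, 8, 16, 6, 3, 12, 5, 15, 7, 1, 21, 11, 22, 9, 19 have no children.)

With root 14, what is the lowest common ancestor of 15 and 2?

18

Path 15→root: 15 18 14; path 2→root: 2 17 18 14.
First common node: 18.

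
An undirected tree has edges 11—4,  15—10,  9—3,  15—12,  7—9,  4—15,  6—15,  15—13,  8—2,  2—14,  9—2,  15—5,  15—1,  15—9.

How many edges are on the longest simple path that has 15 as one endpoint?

3

The node farthest from 15 is 8 (14 also at distance 3), via 15 – 9 – 2 – 8 — 3 edges.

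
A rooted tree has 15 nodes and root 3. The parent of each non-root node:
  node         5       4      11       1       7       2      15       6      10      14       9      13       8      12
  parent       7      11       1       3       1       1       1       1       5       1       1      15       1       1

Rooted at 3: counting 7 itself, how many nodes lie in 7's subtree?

7's subtree: {7, 5, 10}, size 3.

3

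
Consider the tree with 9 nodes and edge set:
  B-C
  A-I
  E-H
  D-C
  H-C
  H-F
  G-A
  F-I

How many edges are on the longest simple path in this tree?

6

BFS from G reaches B last, at distance 6; BFS from B confirms no node is farther.
Path: G–A–I–F–H–C–B.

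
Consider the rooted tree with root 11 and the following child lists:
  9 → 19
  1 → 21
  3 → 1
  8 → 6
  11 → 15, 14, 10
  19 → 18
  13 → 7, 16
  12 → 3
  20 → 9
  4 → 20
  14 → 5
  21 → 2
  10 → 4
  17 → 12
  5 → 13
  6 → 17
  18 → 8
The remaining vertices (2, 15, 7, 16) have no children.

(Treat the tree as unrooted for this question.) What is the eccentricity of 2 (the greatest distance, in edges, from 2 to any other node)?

Distances from 2 peak at 18, attained at 16 (7 also at distance 18).
2–21–1–3–12–17–6–8–18–19–9–20–4–10–11–14–5–13–16

18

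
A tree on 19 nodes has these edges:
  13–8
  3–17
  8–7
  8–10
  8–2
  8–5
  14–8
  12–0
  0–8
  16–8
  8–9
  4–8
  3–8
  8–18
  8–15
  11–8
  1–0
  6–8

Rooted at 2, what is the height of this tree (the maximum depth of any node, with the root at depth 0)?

3

The longest root-to-leaf path is 2–8–0–12 (3 edges).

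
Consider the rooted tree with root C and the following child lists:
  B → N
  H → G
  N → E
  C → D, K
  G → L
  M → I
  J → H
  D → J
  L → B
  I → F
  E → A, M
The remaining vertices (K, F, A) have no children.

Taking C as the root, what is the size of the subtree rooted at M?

3

Descendants of M (including itself): M, I, F. That's 3.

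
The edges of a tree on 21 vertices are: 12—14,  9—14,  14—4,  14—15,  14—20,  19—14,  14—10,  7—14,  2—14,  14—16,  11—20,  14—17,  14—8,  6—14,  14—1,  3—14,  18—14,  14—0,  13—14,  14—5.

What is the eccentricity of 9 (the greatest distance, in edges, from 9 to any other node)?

The node farthest from 9 is 11, via 9–14–20–11 — 3 edges.

3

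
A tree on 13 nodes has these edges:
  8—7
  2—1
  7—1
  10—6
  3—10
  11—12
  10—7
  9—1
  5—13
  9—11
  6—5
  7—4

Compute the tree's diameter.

A longest path is 12-11-9-1-7-10-6-5-13, with 8 edges.

8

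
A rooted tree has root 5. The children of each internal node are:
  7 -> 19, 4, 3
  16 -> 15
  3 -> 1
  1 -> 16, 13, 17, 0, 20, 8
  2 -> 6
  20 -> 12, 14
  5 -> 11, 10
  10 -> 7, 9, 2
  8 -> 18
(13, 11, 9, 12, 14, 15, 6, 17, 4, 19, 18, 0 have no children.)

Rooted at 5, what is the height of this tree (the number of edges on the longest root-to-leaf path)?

The longest root-to-leaf path is 5–10–7–3–1–8–18 (6 edges).

6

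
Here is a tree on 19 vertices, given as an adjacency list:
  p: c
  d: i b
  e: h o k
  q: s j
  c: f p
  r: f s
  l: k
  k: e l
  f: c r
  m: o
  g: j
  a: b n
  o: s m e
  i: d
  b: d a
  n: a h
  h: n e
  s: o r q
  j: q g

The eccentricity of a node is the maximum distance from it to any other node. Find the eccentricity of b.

10

Distances from b peak at 10, attained at p.
b – a – n – h – e – o – s – r – f – c – p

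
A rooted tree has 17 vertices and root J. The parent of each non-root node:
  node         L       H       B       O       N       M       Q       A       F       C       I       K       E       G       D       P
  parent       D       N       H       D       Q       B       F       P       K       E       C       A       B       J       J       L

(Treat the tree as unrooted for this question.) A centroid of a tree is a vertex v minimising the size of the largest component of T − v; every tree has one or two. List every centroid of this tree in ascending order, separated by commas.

F

Removing F splits the tree into components of sizes 8, 8; the largest is 8 ≤ ⌊17/2⌋ = 8.
Every other node leaves some component of size > 8, so the centroid is unique.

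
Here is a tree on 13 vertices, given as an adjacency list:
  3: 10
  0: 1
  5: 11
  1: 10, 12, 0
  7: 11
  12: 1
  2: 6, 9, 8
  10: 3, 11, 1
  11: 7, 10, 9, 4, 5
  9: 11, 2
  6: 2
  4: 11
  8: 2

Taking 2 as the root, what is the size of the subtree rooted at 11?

The subtree rooted at 11 contains: 11, 5, 4, 10, 7, 3, 1, 12, 0 — 9 nodes.

9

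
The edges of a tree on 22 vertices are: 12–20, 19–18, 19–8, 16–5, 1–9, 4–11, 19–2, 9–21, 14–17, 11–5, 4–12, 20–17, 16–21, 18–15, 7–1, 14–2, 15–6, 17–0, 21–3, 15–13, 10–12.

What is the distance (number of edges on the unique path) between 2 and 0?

2 - 14 - 17 - 0: 3 edges.

3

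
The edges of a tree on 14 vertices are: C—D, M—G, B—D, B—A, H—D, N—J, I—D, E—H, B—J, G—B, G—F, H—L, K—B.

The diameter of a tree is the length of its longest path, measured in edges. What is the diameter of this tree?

BFS from N reaches E last, at distance 5; BFS from E confirms no node is farther.
Path: N–J–B–D–H–E.

5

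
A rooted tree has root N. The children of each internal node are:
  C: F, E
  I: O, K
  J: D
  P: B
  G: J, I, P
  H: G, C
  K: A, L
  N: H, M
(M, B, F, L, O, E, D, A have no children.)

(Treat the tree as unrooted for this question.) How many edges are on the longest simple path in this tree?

A longest path is F – C – H – G – I – K – A, with 6 edges.

6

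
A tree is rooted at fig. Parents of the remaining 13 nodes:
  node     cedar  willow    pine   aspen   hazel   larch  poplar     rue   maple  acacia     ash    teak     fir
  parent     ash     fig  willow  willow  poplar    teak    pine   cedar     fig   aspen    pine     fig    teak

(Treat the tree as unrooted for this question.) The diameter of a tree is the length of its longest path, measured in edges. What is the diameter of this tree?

Starting from rue, a farthest node is fir at distance 7.
One longest path: rue – cedar – ash – pine – willow – fig – teak – fir.
So the diameter is 7.

7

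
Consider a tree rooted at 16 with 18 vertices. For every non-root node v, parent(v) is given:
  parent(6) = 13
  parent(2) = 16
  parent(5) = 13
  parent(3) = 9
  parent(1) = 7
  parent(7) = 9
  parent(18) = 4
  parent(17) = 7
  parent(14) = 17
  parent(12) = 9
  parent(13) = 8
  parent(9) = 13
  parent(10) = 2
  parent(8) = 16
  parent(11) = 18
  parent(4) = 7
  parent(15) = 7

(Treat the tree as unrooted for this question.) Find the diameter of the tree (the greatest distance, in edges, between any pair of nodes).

Starting from 10, a farthest node is 11 at distance 9.
One longest path: 10 - 2 - 16 - 8 - 13 - 9 - 7 - 4 - 18 - 11.
So the diameter is 9.

9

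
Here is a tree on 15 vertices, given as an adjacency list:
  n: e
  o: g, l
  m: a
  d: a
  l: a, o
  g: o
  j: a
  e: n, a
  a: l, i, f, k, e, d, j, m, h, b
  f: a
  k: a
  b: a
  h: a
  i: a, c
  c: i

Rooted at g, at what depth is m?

4

Path from g to m: g–o–l–a–m, which has 4 edges.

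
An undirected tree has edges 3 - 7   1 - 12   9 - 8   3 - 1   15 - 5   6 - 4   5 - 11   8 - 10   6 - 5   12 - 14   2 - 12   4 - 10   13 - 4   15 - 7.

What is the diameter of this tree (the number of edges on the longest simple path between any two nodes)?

Starting from 2, a farthest node is 9 at distance 11.
One longest path: 2 - 12 - 1 - 3 - 7 - 15 - 5 - 6 - 4 - 10 - 8 - 9.
So the diameter is 11.

11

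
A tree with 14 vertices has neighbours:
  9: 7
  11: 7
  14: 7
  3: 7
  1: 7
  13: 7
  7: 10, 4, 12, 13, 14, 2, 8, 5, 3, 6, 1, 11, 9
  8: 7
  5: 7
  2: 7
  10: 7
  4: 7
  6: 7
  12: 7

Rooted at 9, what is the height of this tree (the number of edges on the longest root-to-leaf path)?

6 sits deepest: 9-7-6 — 2 edges from the root.

2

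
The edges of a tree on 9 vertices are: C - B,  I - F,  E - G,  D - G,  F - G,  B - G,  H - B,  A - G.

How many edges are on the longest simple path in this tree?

4

A longest path is I – F – G – B – C, with 4 edges.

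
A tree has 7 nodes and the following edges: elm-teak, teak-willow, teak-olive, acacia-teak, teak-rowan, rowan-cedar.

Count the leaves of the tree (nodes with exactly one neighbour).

Exactly 5 nodes have a single neighbour: acacia, cedar, elm, olive, willow.

5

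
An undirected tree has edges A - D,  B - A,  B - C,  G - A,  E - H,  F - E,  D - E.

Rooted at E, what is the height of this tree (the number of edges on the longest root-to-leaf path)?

4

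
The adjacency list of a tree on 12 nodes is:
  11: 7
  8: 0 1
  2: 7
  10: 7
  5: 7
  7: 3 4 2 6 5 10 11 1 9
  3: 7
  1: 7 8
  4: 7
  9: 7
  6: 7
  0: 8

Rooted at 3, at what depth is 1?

Climbing from 1 to the root: 1 → 7 → 3. That's 2 steps.

2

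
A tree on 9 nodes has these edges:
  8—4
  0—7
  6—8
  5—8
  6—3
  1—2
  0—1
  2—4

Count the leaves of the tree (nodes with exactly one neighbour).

3

Degree-1 nodes: 3, 5, 7 — 3 of them.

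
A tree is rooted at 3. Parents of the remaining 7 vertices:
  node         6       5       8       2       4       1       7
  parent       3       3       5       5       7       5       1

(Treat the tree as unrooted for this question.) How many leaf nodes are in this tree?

4

Exactly 4 nodes have a single neighbour: 2, 4, 6, 8.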